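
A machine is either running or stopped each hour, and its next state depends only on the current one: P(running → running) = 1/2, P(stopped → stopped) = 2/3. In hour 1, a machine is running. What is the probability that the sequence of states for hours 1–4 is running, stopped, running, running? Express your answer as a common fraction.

1/12

Hour 1 is given. For each transition, use the conditional probability from the current state:
P(stopped | running) = 1/2; P(running | stopped) = 1/3; P(running | running) = 1/2.
P = 1/2 × 1/3 × 1/2 = 1/12.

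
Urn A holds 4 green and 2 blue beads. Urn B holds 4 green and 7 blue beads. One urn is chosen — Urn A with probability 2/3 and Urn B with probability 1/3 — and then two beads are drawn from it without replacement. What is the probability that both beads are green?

10/33

From Urn A: P(both green) = (4/6)(3/5) = 2/5.
From Urn B: P(both green) = (4/11)(3/10) = 6/55.
Total probability = (2/3)(2/5) + (1/3)(6/55) = 10/33.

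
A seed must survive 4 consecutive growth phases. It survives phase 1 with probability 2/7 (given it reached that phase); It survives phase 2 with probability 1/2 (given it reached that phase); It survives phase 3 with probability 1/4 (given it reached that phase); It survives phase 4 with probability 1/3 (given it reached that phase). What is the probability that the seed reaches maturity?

Multiplying along the chain,
P = 2/7 × 1/2 × 1/4 × 1/3 = 2/168 = 1/84.

1/84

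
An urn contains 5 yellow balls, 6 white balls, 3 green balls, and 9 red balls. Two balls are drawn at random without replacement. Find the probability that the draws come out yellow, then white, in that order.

Multiply the probability of each draw given the previous ones:
P = 5/23 × 6/22 = 30/506 = 15/253.

15/253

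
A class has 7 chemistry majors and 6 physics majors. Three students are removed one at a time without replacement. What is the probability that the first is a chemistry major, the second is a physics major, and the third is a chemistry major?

Chain rule:
P = 7/13 × 6/12 × 6/11 = 252/1716 = 21/143.

21/143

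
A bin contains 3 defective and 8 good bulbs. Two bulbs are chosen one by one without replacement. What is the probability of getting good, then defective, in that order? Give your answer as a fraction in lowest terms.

Chain rule:
P = 8/11 × 3/10 = 24/110 = 12/55.

12/55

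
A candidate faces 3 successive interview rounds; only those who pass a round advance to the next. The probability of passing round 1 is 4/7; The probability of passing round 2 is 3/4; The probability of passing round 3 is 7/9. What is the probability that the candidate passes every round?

Each stage is reached only if all earlier stages succeed, so
P = 4/7 × 3/4 × 7/9 = 84/252 = 1/3.

1/3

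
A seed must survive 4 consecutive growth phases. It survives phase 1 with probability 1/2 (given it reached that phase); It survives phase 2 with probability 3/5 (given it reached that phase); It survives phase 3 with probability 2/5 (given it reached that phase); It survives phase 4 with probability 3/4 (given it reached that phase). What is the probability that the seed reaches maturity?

9/100

Multiplying along the chain,
P = 1/2 × 3/5 × 2/5 × 3/4 = 18/200 = 9/100.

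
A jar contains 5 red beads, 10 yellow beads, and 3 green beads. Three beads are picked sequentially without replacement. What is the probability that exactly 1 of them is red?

One ordering (red drawn first) has probability 5/18 × 13/17 × 12/16 = 780/4896 = 65/408.
There are C(3,1) = 3 such orderings, each equally likely, so P = 3 × 65/408 = 65/136.

65/136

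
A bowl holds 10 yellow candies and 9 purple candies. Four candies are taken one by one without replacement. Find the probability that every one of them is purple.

21/646

P(every draw is purple) = 9/19 × 8/18 × 7/17 × 6/16 = 3024/93024 = 21/646.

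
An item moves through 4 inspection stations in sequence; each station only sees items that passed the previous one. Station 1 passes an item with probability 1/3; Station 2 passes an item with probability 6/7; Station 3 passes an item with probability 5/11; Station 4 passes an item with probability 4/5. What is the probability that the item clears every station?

Each stage is reached only if all earlier stages succeed, so
P = 1/3 × 6/7 × 5/11 × 4/5 = 120/1155 = 8/77.

8/77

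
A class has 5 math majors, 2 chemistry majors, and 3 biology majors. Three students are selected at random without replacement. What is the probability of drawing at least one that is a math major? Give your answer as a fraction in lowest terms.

11/12

P(no math majors) = 5/10 × 4/9 × 3/8 = 60/720 = 1/12.
P(at least one) = 1 − 1/12 = 11/12.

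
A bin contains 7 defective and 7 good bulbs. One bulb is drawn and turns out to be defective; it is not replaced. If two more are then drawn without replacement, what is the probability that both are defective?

5/26

With the first bulb removed, 6 defective remain out of 13.
P = 6/13 × 5/12 = 30/156 = 5/26.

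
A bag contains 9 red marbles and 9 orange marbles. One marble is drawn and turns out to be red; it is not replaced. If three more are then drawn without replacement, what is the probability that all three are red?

After the first draw, 8 of the remaining 17 marbles are red.
P = 8/17 × 7/16 × 6/15 = 336/4080 = 7/85.

7/85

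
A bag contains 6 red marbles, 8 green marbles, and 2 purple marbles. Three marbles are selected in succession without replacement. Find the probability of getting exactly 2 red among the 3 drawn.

15/56

One ordering (red drawn first) has probability 6/16 × 5/15 × 10/14 = 300/3360 = 5/56.
There are C(3,2) = 3 such orderings, each equally likely, so P = 3 × 5/56 = 15/56.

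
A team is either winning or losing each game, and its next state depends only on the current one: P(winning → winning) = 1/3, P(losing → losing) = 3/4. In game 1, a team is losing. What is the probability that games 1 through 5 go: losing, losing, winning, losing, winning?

1/32

Game 1 is given. For each transition, use the conditional probability from the current state:
P(losing | losing) = 3/4; P(winning | losing) = 1/4; P(losing | winning) = 2/3; P(winning | losing) = 1/4.
P = 3/4 × 1/4 × 2/3 × 1/4 = 6/192 = 1/32.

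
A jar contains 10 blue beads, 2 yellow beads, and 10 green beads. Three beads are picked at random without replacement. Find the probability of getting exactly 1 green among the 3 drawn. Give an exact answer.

3/7

One ordering (green drawn first) has probability 10/22 × 12/21 × 11/20 = 1320/9240 = 1/7.
There are C(3,1) = 3 such orderings, each equally likely, so P = 3 × 1/7 = 3/7.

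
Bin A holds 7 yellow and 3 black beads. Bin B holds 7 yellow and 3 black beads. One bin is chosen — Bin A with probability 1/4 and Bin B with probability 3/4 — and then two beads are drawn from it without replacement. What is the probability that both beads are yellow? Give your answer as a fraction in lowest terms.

From Bin A: P(both yellow) = (7/10)(6/9) = 7/15.
From Bin B: P(both yellow) = (7/10)(6/9) = 7/15.
Total probability = (1/4)(7/15) + (3/4)(7/15) = 7/15.

7/15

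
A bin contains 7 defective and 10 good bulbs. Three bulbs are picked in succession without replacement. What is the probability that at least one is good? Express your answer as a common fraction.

129/136

P(no good) = 7/17 × 6/16 × 5/15 = 210/4080 = 7/136.
P(at least one) = 1 − 7/136 = 129/136.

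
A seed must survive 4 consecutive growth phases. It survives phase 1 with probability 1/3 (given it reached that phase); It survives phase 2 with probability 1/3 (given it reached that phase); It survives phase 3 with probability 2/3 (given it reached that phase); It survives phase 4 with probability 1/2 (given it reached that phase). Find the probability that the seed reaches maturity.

Each stage is reached only if all earlier stages succeed, so
P = 1/3 × 1/3 × 2/3 × 1/2 = 2/54 = 1/27.

1/27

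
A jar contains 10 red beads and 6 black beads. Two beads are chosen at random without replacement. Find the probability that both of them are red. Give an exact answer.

3/8

P(every draw is red) = 10/16 × 9/15 = 90/240 = 3/8.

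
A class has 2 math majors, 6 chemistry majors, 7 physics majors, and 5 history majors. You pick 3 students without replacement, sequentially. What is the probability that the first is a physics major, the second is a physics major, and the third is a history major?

7/228

Chain rule:
P = 7/20 × 6/19 × 5/18 = 210/6840 = 7/228.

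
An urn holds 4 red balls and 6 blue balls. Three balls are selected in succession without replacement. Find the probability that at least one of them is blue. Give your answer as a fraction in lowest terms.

29/30

P(no blue) = 4/10 × 3/9 × 2/8 = 24/720 = 1/30.
P(at least one) = 1 − 1/30 = 29/30.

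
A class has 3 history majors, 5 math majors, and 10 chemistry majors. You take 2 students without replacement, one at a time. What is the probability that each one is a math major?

P(every draw is a math major) = 5/18 × 4/17 = 20/306 = 10/153.

10/153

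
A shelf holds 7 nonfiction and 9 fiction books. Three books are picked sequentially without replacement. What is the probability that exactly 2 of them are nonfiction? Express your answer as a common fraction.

27/80

One ordering (nonfiction drawn first) has probability 7/16 × 6/15 × 9/14 = 378/3360 = 9/80.
There are C(3,2) = 3 such orderings, each equally likely, so P = 3 × 9/80 = 27/80.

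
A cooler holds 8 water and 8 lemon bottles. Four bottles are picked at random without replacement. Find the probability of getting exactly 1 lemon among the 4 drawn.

One ordering (lemon drawn first) has probability 8/16 × 8/15 × 7/14 × 6/13 = 2688/43680 = 4/65.
There are C(4,1) = 4 such orderings, each equally likely, so P = 4 × 4/65 = 16/65.

16/65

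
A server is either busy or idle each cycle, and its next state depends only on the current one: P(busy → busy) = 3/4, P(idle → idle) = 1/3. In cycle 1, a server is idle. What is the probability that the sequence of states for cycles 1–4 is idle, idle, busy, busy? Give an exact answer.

1/6

Cycle 1 is given. For each transition, use the conditional probability from the current state:
P(idle | idle) = 1/3; P(busy | idle) = 2/3; P(busy | busy) = 3/4.
P = 1/3 × 2/3 × 3/4 = 6/36 = 1/6.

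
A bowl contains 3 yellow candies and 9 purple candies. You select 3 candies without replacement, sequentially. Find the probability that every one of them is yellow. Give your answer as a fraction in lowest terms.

P(all yellow) = 3/12 × 2/11 × 1/10 = 6/1320 = 1/220.

1/220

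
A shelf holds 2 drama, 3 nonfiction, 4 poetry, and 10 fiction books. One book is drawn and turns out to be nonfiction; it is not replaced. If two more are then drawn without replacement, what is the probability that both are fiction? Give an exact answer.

After the first draw, 10 of the remaining 18 books are fiction.
P = 10/18 × 9/17 = 90/306 = 5/17.

5/17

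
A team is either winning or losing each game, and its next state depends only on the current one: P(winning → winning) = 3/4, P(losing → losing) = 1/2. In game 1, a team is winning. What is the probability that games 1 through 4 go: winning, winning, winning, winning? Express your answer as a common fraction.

27/64

Game 1 is given. For each transition, use the conditional probability from the current state:
P(winning | winning) = 3/4; P(winning | winning) = 3/4; P(winning | winning) = 3/4.
P = 3/4 × 3/4 × 3/4 = 27/64.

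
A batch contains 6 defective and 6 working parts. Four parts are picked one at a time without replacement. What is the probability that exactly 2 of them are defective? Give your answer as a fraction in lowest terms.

5/11

One ordering (defective drawn first) has probability 6/12 × 5/11 × 6/10 × 5/9 = 900/11880 = 5/66.
There are C(4,2) = 6 such orderings, each equally likely, so P = 6 × 5/66 = 5/11.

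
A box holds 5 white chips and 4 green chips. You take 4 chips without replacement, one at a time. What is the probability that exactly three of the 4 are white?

One ordering (white drawn first) has probability 5/9 × 4/8 × 3/7 × 4/6 = 240/3024 = 5/63.
There are C(4,3) = 4 such orderings, each equally likely, so P = 4 × 5/63 = 20/63.

20/63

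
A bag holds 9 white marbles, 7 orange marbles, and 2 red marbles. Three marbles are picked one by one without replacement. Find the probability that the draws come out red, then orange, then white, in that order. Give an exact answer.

7/272

Chain rule:
P = 2/18 × 7/17 × 9/16 = 126/4896 = 7/272.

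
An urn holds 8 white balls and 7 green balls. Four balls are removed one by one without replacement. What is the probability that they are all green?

1/39

P(every draw is green) = 7/15 × 6/14 × 5/13 × 4/12 = 840/32760 = 1/39.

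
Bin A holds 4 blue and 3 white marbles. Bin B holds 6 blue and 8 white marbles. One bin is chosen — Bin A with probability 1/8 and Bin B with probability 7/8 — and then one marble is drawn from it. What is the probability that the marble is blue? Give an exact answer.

From Bin A: P(blue) = 4/7.
From Bin B: P(blue) = 6/14.
Total probability = (1/8)(4/7) + (7/8)(6/14) = 25/56.

25/56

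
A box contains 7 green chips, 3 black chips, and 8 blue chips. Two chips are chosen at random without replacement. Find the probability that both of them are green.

P = 7/18 × 6/17 = 42/306 = 7/51.

7/51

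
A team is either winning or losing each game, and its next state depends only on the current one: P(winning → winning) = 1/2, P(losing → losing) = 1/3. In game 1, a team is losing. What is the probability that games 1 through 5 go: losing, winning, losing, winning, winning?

Game 1 is given. For each transition, use the conditional probability from the current state:
P(winning | losing) = 2/3; P(losing | winning) = 1/2; P(winning | losing) = 2/3; P(winning | winning) = 1/2.
P = 2/3 × 1/2 × 2/3 × 1/2 = 4/36 = 1/9.

1/9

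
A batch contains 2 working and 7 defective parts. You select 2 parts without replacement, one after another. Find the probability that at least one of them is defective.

P(no defective) = 2/9 × 1/8 = 2/72 = 1/36.
P(at least one) = 1 − 1/36 = 35/36.

35/36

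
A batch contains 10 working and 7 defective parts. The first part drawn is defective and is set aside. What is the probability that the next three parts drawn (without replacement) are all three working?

With the first part removed, 10 working remain out of 16.
P = 10/16 × 9/15 × 8/14 = 720/3360 = 3/14.

3/14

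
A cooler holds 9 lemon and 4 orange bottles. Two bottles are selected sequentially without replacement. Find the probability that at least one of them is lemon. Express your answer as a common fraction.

12/13

P(no lemon) = 4/13 × 3/12 = 12/156 = 1/13.
P(at least one) = 1 − 1/13 = 12/13.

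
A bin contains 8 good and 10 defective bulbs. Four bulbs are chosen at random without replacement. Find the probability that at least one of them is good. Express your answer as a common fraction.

95/102

P(no good) = 10/18 × 9/17 × 8/16 × 7/15 = 5040/73440 = 7/102.
P(at least one) = 1 − 7/102 = 95/102.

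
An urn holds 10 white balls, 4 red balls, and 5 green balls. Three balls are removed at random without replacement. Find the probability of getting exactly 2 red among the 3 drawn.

30/323

One ordering (red drawn first) has probability 4/19 × 3/18 × 15/17 = 180/5814 = 10/323.
There are C(3,2) = 3 such orderings, each equally likely, so P = 3 × 10/323 = 30/323.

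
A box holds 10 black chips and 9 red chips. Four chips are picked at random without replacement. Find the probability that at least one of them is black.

625/646

P(no black) = 9/19 × 8/18 × 7/17 × 6/16 = 3024/93024 = 21/646.
P(at least one) = 1 − 21/646 = 625/646.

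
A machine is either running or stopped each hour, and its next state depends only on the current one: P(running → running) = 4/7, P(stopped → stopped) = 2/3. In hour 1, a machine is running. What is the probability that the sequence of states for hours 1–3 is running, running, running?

Hour 1 is given. For each transition, use the conditional probability from the current state:
P(running | running) = 4/7; P(running | running) = 4/7.
P = 4/7 × 4/7 = 16/49.

16/49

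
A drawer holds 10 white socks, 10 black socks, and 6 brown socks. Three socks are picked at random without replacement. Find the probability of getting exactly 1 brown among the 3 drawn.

57/130

One ordering (brown drawn first) has probability 6/26 × 20/25 × 19/24 = 2280/15600 = 19/130.
There are C(3,1) = 3 such orderings, each equally likely, so P = 3 × 19/130 = 57/130.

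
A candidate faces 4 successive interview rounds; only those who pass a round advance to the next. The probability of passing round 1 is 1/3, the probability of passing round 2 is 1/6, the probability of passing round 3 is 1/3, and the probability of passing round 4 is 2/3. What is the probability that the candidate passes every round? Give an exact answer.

The events are sequential, so multiply the conditional probabilities:
P = 1/3 × 1/6 × 1/3 × 2/3 = 2/162 = 1/81.

1/81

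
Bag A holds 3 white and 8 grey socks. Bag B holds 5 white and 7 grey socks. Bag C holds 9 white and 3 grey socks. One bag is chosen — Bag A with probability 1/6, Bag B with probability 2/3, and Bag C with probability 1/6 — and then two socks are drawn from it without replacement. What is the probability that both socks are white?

199/990

From Bag A: P(both white) = (3/11)(2/10) = 3/55.
From Bag B: P(both white) = (5/12)(4/11) = 5/33.
From Bag C: P(both white) = (9/12)(8/11) = 6/11.
Total probability = (1/6)(3/55) + (2/3)(5/33) + (1/6)(6/11) = 199/990.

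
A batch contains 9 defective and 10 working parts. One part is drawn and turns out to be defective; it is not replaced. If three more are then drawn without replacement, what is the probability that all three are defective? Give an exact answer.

7/102

After the first draw, 8 of the remaining 18 parts are defective.
P = 8/18 × 7/17 × 6/16 = 336/4896 = 7/102.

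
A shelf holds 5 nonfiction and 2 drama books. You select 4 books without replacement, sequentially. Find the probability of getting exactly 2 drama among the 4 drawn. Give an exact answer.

One ordering (drama drawn first) has probability 2/7 × 1/6 × 5/5 × 4/4 = 40/840 = 1/21.
There are C(4,2) = 6 such orderings, each equally likely, so P = 6 × 1/21 = 2/7.

2/7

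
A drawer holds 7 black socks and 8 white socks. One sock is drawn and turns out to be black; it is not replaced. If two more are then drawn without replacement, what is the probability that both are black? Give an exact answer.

15/91

With the first sock removed, 6 black remain out of 14.
P = 6/14 × 5/13 = 30/182 = 15/91.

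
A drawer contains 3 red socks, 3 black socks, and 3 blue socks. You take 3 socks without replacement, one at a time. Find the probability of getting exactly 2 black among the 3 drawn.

One ordering (black drawn first) has probability 3/9 × 2/8 × 6/7 = 36/504 = 1/14.
There are C(3,2) = 3 such orderings, each equally likely, so P = 3 × 1/14 = 3/14.

3/14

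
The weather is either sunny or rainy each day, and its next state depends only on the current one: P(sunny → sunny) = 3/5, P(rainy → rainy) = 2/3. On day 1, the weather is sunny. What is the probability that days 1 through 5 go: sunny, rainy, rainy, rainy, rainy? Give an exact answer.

Day 1 is given. For each transition, use the conditional probability from the current state:
P(rainy | sunny) = 2/5; P(rainy | rainy) = 2/3; P(rainy | rainy) = 2/3; P(rainy | rainy) = 2/3.
P = 2/5 × 2/3 × 2/3 × 2/3 = 16/135.

16/135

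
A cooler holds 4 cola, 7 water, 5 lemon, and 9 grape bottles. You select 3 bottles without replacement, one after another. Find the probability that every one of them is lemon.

P(every draw is lemon) = 5/25 × 4/24 × 3/23 = 60/13800 = 1/230.

1/230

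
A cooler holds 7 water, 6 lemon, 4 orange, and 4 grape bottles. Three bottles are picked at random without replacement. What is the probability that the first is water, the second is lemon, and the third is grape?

Chain rule:
P = 7/21 × 6/20 × 4/19 = 168/7980 = 2/95.

2/95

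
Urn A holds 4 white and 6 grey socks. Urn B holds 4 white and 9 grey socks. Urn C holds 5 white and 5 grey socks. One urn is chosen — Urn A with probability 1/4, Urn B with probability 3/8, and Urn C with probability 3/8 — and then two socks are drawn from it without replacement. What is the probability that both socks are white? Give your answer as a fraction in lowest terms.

227/1560

From Urn A: P(both white) = (4/10)(3/9) = 2/15.
From Urn B: P(both white) = (4/13)(3/12) = 1/13.
From Urn C: P(both white) = (5/10)(4/9) = 2/9.
Total probability = (1/4)(2/15) + (3/8)(1/13) + (3/8)(2/9) = 227/1560.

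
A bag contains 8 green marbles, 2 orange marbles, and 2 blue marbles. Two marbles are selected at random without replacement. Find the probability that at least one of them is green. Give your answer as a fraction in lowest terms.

P(no green) = 4/12 × 3/11 = 12/132 = 1/11.
P(at least one) = 1 − 1/11 = 10/11.

10/11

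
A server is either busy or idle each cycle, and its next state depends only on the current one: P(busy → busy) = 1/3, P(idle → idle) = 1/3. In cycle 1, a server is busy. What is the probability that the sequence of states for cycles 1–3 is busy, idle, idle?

2/9

Cycle 1 is given. For each transition, use the conditional probability from the current state:
P(idle | busy) = 2/3; P(idle | idle) = 1/3.
P = 2/3 × 1/3 = 2/9.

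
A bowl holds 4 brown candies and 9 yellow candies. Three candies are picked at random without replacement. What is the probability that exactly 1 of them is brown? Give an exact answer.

72/143

One ordering (brown drawn first) has probability 4/13 × 9/12 × 8/11 = 288/1716 = 24/143.
There are C(3,1) = 3 such orderings, each equally likely, so P = 3 × 24/143 = 72/143.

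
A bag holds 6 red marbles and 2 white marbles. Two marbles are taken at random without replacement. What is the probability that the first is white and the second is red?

Chain rule:
P = 2/8 × 6/7 = 12/56 = 3/14.

3/14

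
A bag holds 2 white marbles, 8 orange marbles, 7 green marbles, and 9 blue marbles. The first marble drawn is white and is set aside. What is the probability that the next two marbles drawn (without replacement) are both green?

After the first draw, 7 of the remaining 25 marbles are green.
P = 7/25 × 6/24 = 42/600 = 7/100.

7/100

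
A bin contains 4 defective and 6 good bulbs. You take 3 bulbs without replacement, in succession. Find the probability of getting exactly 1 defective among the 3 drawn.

1/2

One ordering (defective drawn first) has probability 4/10 × 6/9 × 5/8 = 120/720 = 1/6.
There are C(3,1) = 3 such orderings, each equally likely, so P = 3 × 1/6 = 1/2.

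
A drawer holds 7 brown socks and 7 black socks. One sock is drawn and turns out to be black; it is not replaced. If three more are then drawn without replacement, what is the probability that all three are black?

After the first draw, 6 of the remaining 13 socks are black.
P = 6/13 × 5/12 × 4/11 = 120/1716 = 10/143.

10/143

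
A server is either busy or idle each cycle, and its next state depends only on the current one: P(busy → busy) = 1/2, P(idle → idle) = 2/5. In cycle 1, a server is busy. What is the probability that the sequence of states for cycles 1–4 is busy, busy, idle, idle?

Cycle 1 is given. For each transition, use the conditional probability from the current state:
P(busy | busy) = 1/2; P(idle | busy) = 1/2; P(idle | idle) = 2/5.
P = 1/2 × 1/2 × 2/5 = 2/20 = 1/10.

1/10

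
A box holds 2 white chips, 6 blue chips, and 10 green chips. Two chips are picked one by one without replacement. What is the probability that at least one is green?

125/153

P(no green) = 8/18 × 7/17 = 56/306 = 28/153.
P(at least one) = 1 − 28/153 = 125/153.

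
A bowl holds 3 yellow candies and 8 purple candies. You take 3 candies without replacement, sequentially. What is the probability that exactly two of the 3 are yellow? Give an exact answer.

One ordering (yellow drawn first) has probability 3/11 × 2/10 × 8/9 = 48/990 = 8/165.
There are C(3,2) = 3 such orderings, each equally likely, so P = 3 × 8/165 = 8/55.

8/55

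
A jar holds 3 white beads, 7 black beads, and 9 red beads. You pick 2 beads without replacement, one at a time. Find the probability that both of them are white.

P(every draw is white) = 3/19 × 2/18 = 6/342 = 1/57.

1/57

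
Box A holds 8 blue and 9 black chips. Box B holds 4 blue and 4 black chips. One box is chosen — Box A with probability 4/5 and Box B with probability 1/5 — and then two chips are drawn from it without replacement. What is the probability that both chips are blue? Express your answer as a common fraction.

From Box A: P(both blue) = (8/17)(7/16) = 7/34.
From Box B: P(both blue) = (4/8)(3/7) = 3/14.
Total probability = (4/5)(7/34) + (1/5)(3/14) = 247/1190.

247/1190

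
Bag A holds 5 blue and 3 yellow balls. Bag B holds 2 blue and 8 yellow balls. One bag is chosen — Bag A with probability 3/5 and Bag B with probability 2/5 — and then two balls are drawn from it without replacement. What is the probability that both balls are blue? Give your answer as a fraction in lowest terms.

From Bag A: P(both blue) = (5/8)(4/7) = 5/14.
From Bag B: P(both blue) = (2/10)(1/9) = 1/45.
Total probability = (3/5)(5/14) + (2/5)(1/45) = 703/3150.

703/3150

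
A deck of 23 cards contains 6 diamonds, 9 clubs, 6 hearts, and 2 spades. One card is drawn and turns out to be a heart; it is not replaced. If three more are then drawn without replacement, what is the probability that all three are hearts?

After the first draw, 5 of the remaining 22 cards are hearts.
P = 5/22 × 4/21 × 3/20 = 60/9240 = 1/154.

1/154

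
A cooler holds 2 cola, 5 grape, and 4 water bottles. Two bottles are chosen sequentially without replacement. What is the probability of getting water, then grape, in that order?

2/11

Multiply the probability of each draw given the previous ones:
P = 4/11 × 5/10 = 20/110 = 2/11.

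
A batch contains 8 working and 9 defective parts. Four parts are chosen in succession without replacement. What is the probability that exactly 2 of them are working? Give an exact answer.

One ordering (working drawn first) has probability 8/17 × 7/16 × 9/15 × 8/14 = 4032/57120 = 6/85.
There are C(4,2) = 6 such orderings, each equally likely, so P = 6 × 6/85 = 36/85.

36/85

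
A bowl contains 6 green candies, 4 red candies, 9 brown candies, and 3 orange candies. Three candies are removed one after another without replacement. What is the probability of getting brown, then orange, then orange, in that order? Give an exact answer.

9/1540

Multiply the probability of each draw given the previous ones:
P = 9/22 × 3/21 × 2/20 = 54/9240 = 9/1540.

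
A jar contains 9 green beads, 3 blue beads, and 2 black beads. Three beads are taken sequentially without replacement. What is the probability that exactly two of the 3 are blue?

33/364

One ordering (blue drawn first) has probability 3/14 × 2/13 × 11/12 = 66/2184 = 11/364.
There are C(3,2) = 3 such orderings, each equally likely, so P = 3 × 11/364 = 33/364.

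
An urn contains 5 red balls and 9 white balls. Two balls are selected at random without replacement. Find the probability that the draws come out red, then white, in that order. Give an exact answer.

Multiply the probability of each draw given the previous ones:
P = 5/14 × 9/13 = 45/182.

45/182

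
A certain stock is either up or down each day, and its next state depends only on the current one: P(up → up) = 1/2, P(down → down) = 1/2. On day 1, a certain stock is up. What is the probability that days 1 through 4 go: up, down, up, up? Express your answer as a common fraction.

Day 1 is given. For each transition, use the conditional probability from the current state:
P(down | up) = 1/2; P(up | down) = 1/2; P(up | up) = 1/2.
P = 1/2 × 1/2 × 1/2 = 1/8.

1/8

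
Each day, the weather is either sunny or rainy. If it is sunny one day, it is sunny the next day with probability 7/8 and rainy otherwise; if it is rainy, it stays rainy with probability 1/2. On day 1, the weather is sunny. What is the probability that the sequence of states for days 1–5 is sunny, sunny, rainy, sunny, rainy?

7/1024

Day 1 is given. For each transition, use the conditional probability from the current state:
P(sunny | sunny) = 7/8; P(rainy | sunny) = 1/8; P(sunny | rainy) = 1/2; P(rainy | sunny) = 1/8.
P = 7/8 × 1/8 × 1/2 × 1/8 = 7/1024.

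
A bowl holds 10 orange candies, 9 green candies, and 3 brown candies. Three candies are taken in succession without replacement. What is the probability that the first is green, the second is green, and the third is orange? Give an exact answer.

Multiply the probability of each draw given the previous ones:
P = 9/22 × 8/21 × 10/20 = 720/9240 = 6/77.

6/77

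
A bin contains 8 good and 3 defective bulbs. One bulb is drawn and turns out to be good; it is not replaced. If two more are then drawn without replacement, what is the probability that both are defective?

With the first bulb removed, 3 defective remain out of 10.
P = 3/10 × 2/9 = 6/90 = 1/15.

1/15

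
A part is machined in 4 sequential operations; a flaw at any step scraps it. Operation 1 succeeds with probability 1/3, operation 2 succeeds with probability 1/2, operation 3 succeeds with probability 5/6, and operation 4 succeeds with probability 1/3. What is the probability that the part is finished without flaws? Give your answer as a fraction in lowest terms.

The events are sequential, so multiply the conditional probabilities:
P = 1/3 × 1/2 × 5/6 × 1/3 = 5/108.

5/108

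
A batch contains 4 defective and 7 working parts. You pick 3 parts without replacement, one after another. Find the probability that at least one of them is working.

161/165

P(no working) = 4/11 × 3/10 × 2/9 = 24/990 = 4/165.
P(at least one) = 1 − 4/165 = 161/165.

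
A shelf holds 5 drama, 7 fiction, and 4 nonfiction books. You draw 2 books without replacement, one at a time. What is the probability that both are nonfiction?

1/20

P(all nonfiction) = 4/16 × 3/15 = 12/240 = 1/20.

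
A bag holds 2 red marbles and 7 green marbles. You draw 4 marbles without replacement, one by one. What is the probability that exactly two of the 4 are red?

1/6

One ordering (red drawn first) has probability 2/9 × 1/8 × 7/7 × 6/6 = 84/3024 = 1/36.
There are C(4,2) = 6 such orderings, each equally likely, so P = 6 × 1/36 = 1/6.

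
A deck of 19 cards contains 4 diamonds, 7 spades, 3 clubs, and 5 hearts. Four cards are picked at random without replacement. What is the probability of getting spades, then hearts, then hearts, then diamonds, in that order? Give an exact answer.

Chain rule:
P = 7/19 × 5/18 × 4/17 × 4/16 = 560/93024 = 35/5814.

35/5814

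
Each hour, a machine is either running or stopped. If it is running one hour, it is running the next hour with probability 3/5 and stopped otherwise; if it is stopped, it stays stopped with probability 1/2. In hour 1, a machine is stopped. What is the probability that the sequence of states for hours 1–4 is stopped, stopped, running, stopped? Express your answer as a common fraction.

Hour 1 is given. For each transition, use the conditional probability from the current state:
P(stopped | stopped) = 1/2; P(running | stopped) = 1/2; P(stopped | running) = 2/5.
P = 1/2 × 1/2 × 2/5 = 2/20 = 1/10.

1/10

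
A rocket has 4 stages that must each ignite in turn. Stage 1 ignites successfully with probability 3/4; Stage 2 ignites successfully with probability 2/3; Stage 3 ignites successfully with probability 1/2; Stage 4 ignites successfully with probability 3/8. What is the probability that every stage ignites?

Multiplying along the chain,
P = 3/4 × 2/3 × 1/2 × 3/8 = 18/192 = 3/32.

3/32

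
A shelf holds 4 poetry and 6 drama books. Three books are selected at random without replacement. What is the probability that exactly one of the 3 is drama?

3/10

One ordering (drama drawn first) has probability 6/10 × 4/9 × 3/8 = 72/720 = 1/10.
There are C(3,1) = 3 such orderings, each equally likely, so P = 3 × 1/10 = 3/10.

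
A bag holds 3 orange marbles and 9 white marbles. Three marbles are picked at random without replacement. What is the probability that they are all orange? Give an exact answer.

P(all orange) = 3/12 × 2/11 × 1/10 = 6/1320 = 1/220.

1/220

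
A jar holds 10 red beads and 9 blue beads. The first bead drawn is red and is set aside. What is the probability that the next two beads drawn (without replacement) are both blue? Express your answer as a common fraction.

With the first bead removed, 9 blue remain out of 18.
P = 9/18 × 8/17 = 72/306 = 4/17.

4/17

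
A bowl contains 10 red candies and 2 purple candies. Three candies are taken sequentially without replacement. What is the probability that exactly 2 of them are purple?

1/22

One ordering (purple drawn first) has probability 2/12 × 1/11 × 10/10 = 20/1320 = 1/66.
There are C(3,2) = 3 such orderings, each equally likely, so P = 3 × 1/66 = 1/22.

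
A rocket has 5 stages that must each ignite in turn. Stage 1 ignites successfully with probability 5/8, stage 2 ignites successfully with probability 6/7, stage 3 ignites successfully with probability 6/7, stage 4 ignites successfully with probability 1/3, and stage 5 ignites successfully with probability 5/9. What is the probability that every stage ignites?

25/294

Each stage is reached only if all earlier stages succeed, so
P = 5/8 × 6/7 × 6/7 × 1/3 × 5/9 = 900/10584 = 25/294.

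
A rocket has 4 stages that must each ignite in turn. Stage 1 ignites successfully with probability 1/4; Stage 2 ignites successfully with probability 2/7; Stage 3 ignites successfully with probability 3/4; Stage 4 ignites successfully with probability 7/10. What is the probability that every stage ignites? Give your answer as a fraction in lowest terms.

Each stage is reached only if all earlier stages succeed, so
P = 1/4 × 2/7 × 3/4 × 7/10 = 42/1120 = 3/80.

3/80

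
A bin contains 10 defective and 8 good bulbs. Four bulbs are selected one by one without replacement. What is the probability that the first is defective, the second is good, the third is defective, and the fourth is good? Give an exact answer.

Multiply the probability of each draw given the previous ones:
P = 10/18 × 8/17 × 9/16 × 7/15 = 5040/73440 = 7/102.

7/102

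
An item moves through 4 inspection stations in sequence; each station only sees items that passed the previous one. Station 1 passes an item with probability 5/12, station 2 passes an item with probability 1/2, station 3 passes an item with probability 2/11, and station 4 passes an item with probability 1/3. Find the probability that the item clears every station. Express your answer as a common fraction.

5/396

Multiplying along the chain,
P = 5/12 × 1/2 × 2/11 × 1/3 = 10/792 = 5/396.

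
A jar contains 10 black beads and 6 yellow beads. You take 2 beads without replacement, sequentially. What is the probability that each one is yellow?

P(all yellow) = 6/16 × 5/15 = 30/240 = 1/8.

1/8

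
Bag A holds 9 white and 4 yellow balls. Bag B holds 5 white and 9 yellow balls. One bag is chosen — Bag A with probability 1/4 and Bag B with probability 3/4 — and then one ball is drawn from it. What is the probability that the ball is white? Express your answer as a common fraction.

321/728

From Bag A: P(white) = 9/13.
From Bag B: P(white) = 5/14.
Total probability = (1/4)(9/13) + (3/4)(5/14) = 321/728.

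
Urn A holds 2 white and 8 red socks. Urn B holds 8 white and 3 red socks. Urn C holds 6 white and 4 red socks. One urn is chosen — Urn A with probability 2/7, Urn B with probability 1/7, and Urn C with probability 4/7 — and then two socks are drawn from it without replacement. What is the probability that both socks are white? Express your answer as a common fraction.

From Urn A: P(both white) = (2/10)(1/9) = 1/45.
From Urn B: P(both white) = (8/11)(7/10) = 28/55.
From Urn C: P(both white) = (6/10)(5/9) = 1/3.
Total probability = (2/7)(1/45) + (1/7)(28/55) + (4/7)(1/3) = 934/3465.

934/3465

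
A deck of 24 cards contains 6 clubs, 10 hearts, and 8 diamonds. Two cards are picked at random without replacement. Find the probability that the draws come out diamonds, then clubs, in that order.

2/23

Multiply the probability of each draw given the previous ones:
P = 8/24 × 6/23 = 48/552 = 2/23.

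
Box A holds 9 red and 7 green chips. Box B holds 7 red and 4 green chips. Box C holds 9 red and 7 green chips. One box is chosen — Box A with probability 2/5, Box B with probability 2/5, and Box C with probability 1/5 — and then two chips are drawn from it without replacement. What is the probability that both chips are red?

183/550

From Box A: P(both red) = (9/16)(8/15) = 3/10.
From Box B: P(both red) = (7/11)(6/10) = 21/55.
From Box C: P(both red) = (9/16)(8/15) = 3/10.
Total probability = (2/5)(3/10) + (2/5)(21/55) + (1/5)(3/10) = 183/550.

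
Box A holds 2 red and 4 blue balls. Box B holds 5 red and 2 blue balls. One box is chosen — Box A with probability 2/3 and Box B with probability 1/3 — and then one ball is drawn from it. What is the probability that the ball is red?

29/63

From Box A: P(red) = 2/6.
From Box B: P(red) = 5/7.
Total probability = (2/3)(2/6) + (1/3)(5/7) = 29/63.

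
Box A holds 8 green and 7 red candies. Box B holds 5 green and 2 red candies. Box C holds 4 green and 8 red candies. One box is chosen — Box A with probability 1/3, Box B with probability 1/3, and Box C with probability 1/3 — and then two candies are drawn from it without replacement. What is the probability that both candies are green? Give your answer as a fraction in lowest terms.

From Box A: P(both green) = (8/15)(7/14) = 4/15.
From Box B: P(both green) = (5/7)(4/6) = 10/21.
From Box C: P(both green) = (4/12)(3/11) = 1/11.
Total probability = (1/3)(4/15) + (1/3)(10/21) + (1/3)(1/11) = 107/385.

107/385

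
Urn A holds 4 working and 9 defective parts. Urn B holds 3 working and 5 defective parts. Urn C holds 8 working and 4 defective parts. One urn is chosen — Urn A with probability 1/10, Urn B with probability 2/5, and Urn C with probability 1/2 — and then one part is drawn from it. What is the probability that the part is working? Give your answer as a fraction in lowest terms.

From Urn A: P(working) = 4/13.
From Urn B: P(working) = 3/8.
From Urn C: P(working) = 8/12.
Total probability = (1/10)(4/13) + (2/5)(3/8) + (1/2)(8/12) = 401/780.

401/780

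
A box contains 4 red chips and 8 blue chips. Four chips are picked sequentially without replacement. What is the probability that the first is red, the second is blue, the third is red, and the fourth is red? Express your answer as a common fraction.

8/495

Each draw changes the counts, so multiply the conditional probabilities along the sequence:
P = 4/12 × 8/11 × 3/10 × 2/9 = 192/11880 = 8/495.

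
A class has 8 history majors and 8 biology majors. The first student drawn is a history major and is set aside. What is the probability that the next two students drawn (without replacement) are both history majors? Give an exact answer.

After the first draw, 7 of the remaining 15 students are history majors.
P = 7/15 × 6/14 = 42/210 = 1/5.

1/5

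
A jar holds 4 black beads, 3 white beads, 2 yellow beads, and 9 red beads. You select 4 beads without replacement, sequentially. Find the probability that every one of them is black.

1/3060

P(every draw is black) = 4/18 × 3/17 × 2/16 × 1/15 = 24/73440 = 1/3060.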